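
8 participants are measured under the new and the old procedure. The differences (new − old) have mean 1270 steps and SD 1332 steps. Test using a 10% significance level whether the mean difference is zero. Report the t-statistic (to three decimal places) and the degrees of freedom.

t = 2.697, df = 7

H0: μ_d = 0; H1: μ_d ≠ 0 (paired t-test on the differences, two-sided).
t = d̄/(s_d/√n) = 1270/(1332/√8) = 2.697
df = n − 1 = 7
Two-sided p-value ≈ 0.031
Since p ≈ 0.031 < α = 0.1, reject H0; the evidence is statistically significant.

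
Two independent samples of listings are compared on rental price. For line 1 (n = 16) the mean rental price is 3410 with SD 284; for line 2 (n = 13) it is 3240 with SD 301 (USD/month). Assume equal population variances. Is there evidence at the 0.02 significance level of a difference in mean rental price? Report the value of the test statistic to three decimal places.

1.561

Let group 1 = line 1, group 2 = line 2. H0: μ_1 = μ_2; H1: μ_1 ≠ μ_2 (two-sample pooled-variance t-test, two-sided).
s_p² = [(16−1)·284² + (13−1)·301²]/(16+13−2) = 85076
t = (3410 − 3240)/√[85076·(1/16 + 1/13)] = 1.561
df = n₁ + n₂ − 2 = 27
Two-sided p-value ≈ 0.1302
Since p ≈ 0.1302 > α = 0.02, fail to reject H0; the evidence is not statistically significant.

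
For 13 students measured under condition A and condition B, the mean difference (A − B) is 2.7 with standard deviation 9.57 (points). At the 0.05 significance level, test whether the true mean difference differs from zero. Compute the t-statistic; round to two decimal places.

1.02

H0: μ_d = 0; H1: μ_d ≠ 0 (paired t-test on the differences, two-sided).
t = d̄/(s_d/√n) = 2.7/(9.57/√13) = 1.02
df = n − 1 = 12
Two-sided p-value ≈ 0.3291
Since p ≈ 0.3291 > α = 0.05, fail to reject H0; the data do not provide sufficient evidence against H0.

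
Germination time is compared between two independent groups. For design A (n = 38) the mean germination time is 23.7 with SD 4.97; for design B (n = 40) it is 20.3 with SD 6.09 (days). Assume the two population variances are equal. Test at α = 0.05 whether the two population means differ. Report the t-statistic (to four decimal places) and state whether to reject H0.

Let group 1 = design A, group 2 = design B. H0: μ_1 = μ_2; H1: μ_1 ≠ μ_2 (two-sample pooled-variance t-test, two-sided).
s_p² = [(38−1)·4.97² + (40−1)·6.09²]/(38+40−2) = 31.0575
t = (23.7 − 20.3)/√[31.0575·(1/38 + 1/40)] = 2.6932
df = n₁ + n₂ − 2 = 76
Two-sided p-value ≈ 0.009
Since p ≈ 0.009 < α = 0.05, reject H0; the evidence is statistically significant.

t = 2.6932; reject H0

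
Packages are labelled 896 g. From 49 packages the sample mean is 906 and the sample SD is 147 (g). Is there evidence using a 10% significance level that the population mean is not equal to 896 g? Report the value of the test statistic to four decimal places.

H0: μ = 896; H1: μ ≠ 896 (one-sample t-test, two-sided).
t = (x̄ − μ₀)/(s/√n) = (906 − 896)/(147/√49) = 0.4762
df = n − 1 = 48
Two-sided p-value ≈ 0.636
Since p ≈ 0.636 > α = 0.1, fail to reject H0; the data do not provide sufficient evidence against H0.

0.4762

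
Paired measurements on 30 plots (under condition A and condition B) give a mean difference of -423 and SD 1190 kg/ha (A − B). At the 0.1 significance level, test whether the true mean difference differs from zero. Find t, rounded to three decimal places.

H0: μ_d = 0; H1: μ_d ≠ 0 (paired t-test on the differences, two-sided).
t = d̄/(s_d/√n) = -423/(1190/√30) = -1.947
df = n − 1 = 29
Two-sided p-value ≈ 0.061
Since p ≈ 0.061 < α = 0.1, reject H0; the evidence is statistically significant.

-1.947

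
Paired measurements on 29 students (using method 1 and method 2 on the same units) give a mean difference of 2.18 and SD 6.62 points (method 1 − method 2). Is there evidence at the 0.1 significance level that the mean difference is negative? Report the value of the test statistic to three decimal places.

H0: μ_d = 0; H1: μ_d < 0 (paired t-test on the differences, left-tailed).
t = d̄/(s_d/√n) = 2.18/(6.62/√29) = 1.773
df = n − 1 = 28
p-value = P(T ≤ 1.773) ≈ 0.956
Since p ≈ 0.956 > α = 0.1, fail to reject H0; the data do not provide sufficient evidence against H0.

1.773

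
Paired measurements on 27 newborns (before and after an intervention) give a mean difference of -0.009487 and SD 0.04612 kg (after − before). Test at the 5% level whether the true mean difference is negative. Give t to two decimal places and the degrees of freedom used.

H0: μ_d = 0; H1: μ_d < 0 (paired t-test on the differences, left-tailed).
t = d̄/(s_d/√n) = -0.009487/(0.04612/√27) = -1.07
df = n − 1 = 26
p-value = P(T ≤ -1.07) ≈ 0.147
Since p ≈ 0.147 > α = 0.05, fail to reject H0; the evidence is not statistically significant.

t = -1.07, df = 26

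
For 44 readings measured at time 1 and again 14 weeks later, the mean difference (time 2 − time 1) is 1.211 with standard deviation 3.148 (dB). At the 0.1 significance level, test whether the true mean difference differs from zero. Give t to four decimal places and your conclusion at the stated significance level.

H0: μ_d = 0; H1: μ_d ≠ 0 (paired t-test on the differences, two-sided).
t = d̄/(s_d/√n) = 1.211/(3.148/√44) = 2.5517
df = n − 1 = 43
Two-sided p-value ≈ 0.014
Since p ≈ 0.014 < α = 0.1, reject H0; the evidence is statistically significant.

t = 2.5517; reject H0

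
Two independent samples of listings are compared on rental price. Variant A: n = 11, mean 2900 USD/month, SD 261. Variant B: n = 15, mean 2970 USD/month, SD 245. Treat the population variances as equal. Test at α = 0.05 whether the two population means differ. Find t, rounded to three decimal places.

Let group 1 = variant A, group 2 = variant B. H0: μ_1 = μ_2; H1: μ_1 ≠ μ_2 (two-sample pooled-variance t-test, two-sided).
s_p² = [(11−1)·261² + (15−1)·245²]/(11+15−2) = 63398.3
t = (2900 − 2970)/√[63398.3·(1/11 + 1/15)] = -0.700
df = n₁ + n₂ − 2 = 24
Two-sided p-value ≈ 0.4904
Since p ≈ 0.4904 > α = 0.05, fail to reject H0; the data do not provide sufficient evidence against H0.

-0.700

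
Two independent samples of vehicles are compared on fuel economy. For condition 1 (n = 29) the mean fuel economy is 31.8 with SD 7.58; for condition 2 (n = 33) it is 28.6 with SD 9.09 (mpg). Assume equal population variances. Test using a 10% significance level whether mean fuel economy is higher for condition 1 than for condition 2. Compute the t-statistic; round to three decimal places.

Let group 1 = condition 1, group 2 = condition 2. H0: μ_1 = μ_2; H1: μ_1 > μ_2 (two-sample pooled-variance t-test, right-tailed).
s_p² = [(29−1)·7.58² + (33−1)·9.09²]/(29+33−2) = 70.8813
t = (31.8 − 28.6)/√[70.8813·(1/29 + 1/33)] = 1.493
df = n₁ + n₂ − 2 = 60
p-value = P(T ≥ 1.493) ≈ 0.0703
Since p ≈ 0.0703 < α = 0.1, reject H0; the data support H1.

1.493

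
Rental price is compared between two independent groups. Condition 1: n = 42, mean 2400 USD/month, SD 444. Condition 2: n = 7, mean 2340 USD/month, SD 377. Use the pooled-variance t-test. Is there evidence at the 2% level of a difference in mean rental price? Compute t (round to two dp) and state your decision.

Let group 1 = condition 1, group 2 = condition 2. H0: μ_1 = μ_2; H1: μ_1 ≠ μ_2 (two-sample pooled-variance t-test, two-sided).
s_p² = [(42−1)·444² + (7−1)·377²]/(42+7−2) = 190114
t = (2400 − 2340)/√[190114·(1/42 + 1/7)] = 0.34
df = n₁ + n₂ − 2 = 47
Two-sided p-value ≈ 0.7376
Since p ≈ 0.7376 > α = 0.02, fail to reject H0; the data do not provide sufficient evidence against H0.

t = 0.34; fail to reject H0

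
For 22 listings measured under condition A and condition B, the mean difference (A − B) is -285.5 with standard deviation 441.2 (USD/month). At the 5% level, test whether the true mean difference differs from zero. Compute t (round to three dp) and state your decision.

H0: μ_d = 0; H1: μ_d ≠ 0 (paired t-test on the differences, two-sided).
t = d̄/(s_d/√n) = -285.5/(441.2/√22) = -3.035
df = n − 1 = 21
Two-sided p-value ≈ 0.006
Since p ≈ 0.006 < α = 0.05, reject H0; the data support H1.

t = -3.035; reject H0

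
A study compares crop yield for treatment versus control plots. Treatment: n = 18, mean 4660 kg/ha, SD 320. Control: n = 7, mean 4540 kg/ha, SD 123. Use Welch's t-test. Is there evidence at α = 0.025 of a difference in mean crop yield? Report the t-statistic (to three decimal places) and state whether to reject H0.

t = 1.354; fail to reject H0

Let group 1 = treatment, group 2 = control. H0: μ_1 = μ_2; H1: μ_1 ≠ μ_2 (Welch's two-sample t-test, two-sided).
t = (x̄_1 − x̄_2)/√(s_1²/n_1 + s_2²/n_2) = (4660 − 4540)/√(320²/18 + 123²/7) = 1.354
Welch–Satterthwaite df ≈ 22.98
Two-sided p-value ≈ 0.189
Since p ≈ 0.189 > α = 0.025, fail to reject H0; the data do not provide sufficient evidence against H0.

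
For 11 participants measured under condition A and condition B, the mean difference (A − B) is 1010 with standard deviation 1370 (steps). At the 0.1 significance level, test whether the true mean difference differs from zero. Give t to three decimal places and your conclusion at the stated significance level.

H0: μ_d = 0; H1: μ_d ≠ 0 (paired t-test on the differences, two-sided).
t = d̄/(s_d/√n) = 1010/(1370/√11) = 2.445
df = n − 1 = 10
Two-sided p-value ≈ 0.035
Since p ≈ 0.035 < α = 0.1, reject H0; the data support H1.

t = 2.445; reject H0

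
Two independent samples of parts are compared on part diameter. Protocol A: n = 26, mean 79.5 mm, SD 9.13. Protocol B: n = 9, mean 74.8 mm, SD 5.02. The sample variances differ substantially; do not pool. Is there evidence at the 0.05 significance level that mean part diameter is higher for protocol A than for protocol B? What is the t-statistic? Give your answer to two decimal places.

1.92

Let group 1 = protocol A, group 2 = protocol B. H0: μ_1 = μ_2; H1: μ_1 > μ_2 (Welch's two-sample t-test, right-tailed).
t = (x̄_1 − x̄_2)/√(s_1²/n_1 + s_2²/n_2) = (79.5 − 74.8)/√(9.13²/26 + 5.02²/9) = 1.92
Welch–Satterthwaite df ≈ 25.93
p-value = P(T ≥ 1.92) ≈ 0.033
Since p ≈ 0.033 < α = 0.05, reject H0; the evidence is statistically significant.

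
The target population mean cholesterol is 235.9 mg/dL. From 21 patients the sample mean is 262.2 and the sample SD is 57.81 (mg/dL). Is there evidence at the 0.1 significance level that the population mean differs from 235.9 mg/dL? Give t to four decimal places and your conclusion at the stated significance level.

H0: μ = 235.9; H1: μ ≠ 235.9 (one-sample t-test, two-sided).
t = (x̄ − μ₀)/(s/√n) = (262.2 − 235.9)/(57.81/√21) = 2.0848
df = n − 1 = 20
Two-sided p-value ≈ 0.050
Since p ≈ 0.050 < α = 0.1, reject H0; the data support H1.

t = 2.0848; reject H0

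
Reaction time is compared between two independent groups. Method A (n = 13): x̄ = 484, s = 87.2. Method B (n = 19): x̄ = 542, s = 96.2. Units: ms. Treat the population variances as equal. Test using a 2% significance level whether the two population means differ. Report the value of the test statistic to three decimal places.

Let group 1 = method A, group 2 = method B. H0: μ_1 = μ_2; H1: μ_1 ≠ μ_2 (two-sample pooled-variance t-test, two-sided).
s_p² = [(13−1)·87.2² + (19−1)·96.2²]/(13+19−2) = 8594.2
t = (484 − 542)/√[8594.2·(1/13 + 1/19)] = -1.738
df = n₁ + n₂ − 2 = 30
Two-sided p-value ≈ 0.092
Since p ≈ 0.092 > α = 0.02, fail to reject H0; the data do not provide sufficient evidence against H0.

-1.738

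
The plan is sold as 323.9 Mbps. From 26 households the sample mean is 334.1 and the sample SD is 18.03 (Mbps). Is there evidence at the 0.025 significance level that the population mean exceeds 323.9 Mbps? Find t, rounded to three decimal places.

H0: μ = 323.9; H1: μ > 323.9 (one-sample t-test, right-tailed).
t = (x̄ − μ₀)/(s/√n) = (334.1 − 323.9)/(18.03/√26) = 2.885
df = n − 1 = 25
p-value = P(T ≥ 2.885) ≈ 0.004
Since p ≈ 0.004 < α = 0.025, reject H0; the data support H1.

2.885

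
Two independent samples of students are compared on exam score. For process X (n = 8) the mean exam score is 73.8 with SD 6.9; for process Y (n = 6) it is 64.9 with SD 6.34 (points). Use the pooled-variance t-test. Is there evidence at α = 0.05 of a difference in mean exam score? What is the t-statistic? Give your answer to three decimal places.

Let group 1 = process X, group 2 = process Y. H0: μ_1 = μ_2; H1: μ_1 ≠ μ_2 (two-sample pooled-variance t-test, two-sided).
s_p² = [(8−1)·6.9² + (6−1)·6.34²]/(8+6−2) = 44.5207
t = (73.8 − 64.9)/√[44.5207·(1/8 + 1/6)] = 2.470
df = n₁ + n₂ − 2 = 12
Two-sided p-value ≈ 0.0295
Since p ≈ 0.0295 < α = 0.05, reject H0; the data support H1.

2.470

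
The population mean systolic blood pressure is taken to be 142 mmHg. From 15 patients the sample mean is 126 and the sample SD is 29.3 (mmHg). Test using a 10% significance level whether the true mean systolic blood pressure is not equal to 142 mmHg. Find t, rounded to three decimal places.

H0: μ = 142; H1: μ ≠ 142 (one-sample t-test, two-sided).
t = (x̄ − μ₀)/(s/√n) = (126 − 142)/(29.3/√15) = -2.115
df = n − 1 = 14
Two-sided p-value ≈ 0.053
Since p ≈ 0.053 < α = 0.1, reject H0; the data support H1.

-2.115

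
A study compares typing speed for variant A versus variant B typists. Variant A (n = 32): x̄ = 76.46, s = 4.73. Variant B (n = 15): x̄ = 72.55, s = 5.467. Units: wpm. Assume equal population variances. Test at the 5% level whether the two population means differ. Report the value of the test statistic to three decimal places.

2.514

Let group 1 = variant A, group 2 = variant B. H0: μ_1 = μ_2; H1: μ_1 ≠ μ_2 (two-sample pooled-variance t-test, two-sided).
s_p² = [(32−1)·4.73² + (15−1)·5.467²]/(32+15−2) = 24.711
t = (76.46 − 72.55)/√[24.711·(1/32 + 1/15)] = 2.514
df = n₁ + n₂ − 2 = 45
Two-sided p-value ≈ 0.0156
Since p ≈ 0.0156 < α = 0.05, reject H0; the data support H1.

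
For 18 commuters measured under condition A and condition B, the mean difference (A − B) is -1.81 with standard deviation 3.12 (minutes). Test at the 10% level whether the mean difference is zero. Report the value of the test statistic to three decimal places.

-2.461

H0: μ_d = 0; H1: μ_d ≠ 0 (paired t-test on the differences, two-sided).
t = d̄/(s_d/√n) = -1.81/(3.12/√18) = -2.461
df = n − 1 = 17
Two-sided p-value ≈ 0.025
Since p ≈ 0.025 < α = 0.1, reject H0; the evidence is statistically significant.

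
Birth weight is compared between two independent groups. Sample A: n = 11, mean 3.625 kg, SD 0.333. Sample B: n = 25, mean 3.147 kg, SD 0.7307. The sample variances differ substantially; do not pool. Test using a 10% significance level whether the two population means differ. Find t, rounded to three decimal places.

2.696

Let group 1 = sample A, group 2 = sample B. H0: μ_1 = μ_2; H1: μ_1 ≠ μ_2 (Welch's two-sample t-test, two-sided).
t = (x̄_1 − x̄_2)/√(s_1²/n_1 + s_2²/n_2) = (3.625 − 3.147)/√(0.333²/11 + 0.7307²/25) = 2.696
Welch–Satterthwaite df ≈ 33.89
Two-sided p-value ≈ 0.011
Since p ≈ 0.011 < α = 0.1, reject H0; the data support H1.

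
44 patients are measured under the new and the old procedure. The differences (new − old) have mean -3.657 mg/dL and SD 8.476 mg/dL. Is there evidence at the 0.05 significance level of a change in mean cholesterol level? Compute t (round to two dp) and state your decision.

H0: μ_d = 0; H1: μ_d ≠ 0 (paired t-test on the differences, two-sided).
t = d̄/(s_d/√n) = -3.657/(8.476/√44) = -2.86
df = n − 1 = 43
Two-sided p-value ≈ 0.006
Since p ≈ 0.006 < α = 0.05, reject H0; the data support H1.

t = -2.86; reject H0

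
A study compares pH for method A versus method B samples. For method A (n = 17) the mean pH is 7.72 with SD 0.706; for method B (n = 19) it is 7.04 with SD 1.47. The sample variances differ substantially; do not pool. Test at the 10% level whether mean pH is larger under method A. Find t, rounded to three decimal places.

Let group 1 = method A, group 2 = method B. H0: μ_1 = μ_2; H1: μ_1 > μ_2 (Welch's two-sample t-test, right-tailed).
t = (x̄_1 − x̄_2)/√(s_1²/n_1 + s_2²/n_2) = (7.72 − 7.04)/√(0.706²/17 + 1.47²/19) = 1.798
Welch–Satterthwaite df ≈ 26.50
p-value = P(T ≥ 1.798) ≈ 0.0418
Since p ≈ 0.0418 < α = 0.1, reject H0; the evidence is statistically significant.

1.798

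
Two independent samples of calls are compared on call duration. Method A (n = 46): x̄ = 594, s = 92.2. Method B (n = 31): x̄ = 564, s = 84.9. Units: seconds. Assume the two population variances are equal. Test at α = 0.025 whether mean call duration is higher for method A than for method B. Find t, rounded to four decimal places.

1.4449

Let group 1 = method A, group 2 = method B. H0: μ_1 = μ_2; H1: μ_1 > μ_2 (two-sample pooled-variance t-test, right-tailed).
s_p² = [(46−1)·92.2² + (31−1)·84.9²]/(46+31−2) = 7983.71
t = (594 − 564)/√[7983.71·(1/46 + 1/31)] = 1.4449
df = n₁ + n₂ − 2 = 75
p-value = P(T ≥ 1.4449) ≈ 0.0763
Since p ≈ 0.0763 > α = 0.025, fail to reject H0; the evidence is not statistically significant.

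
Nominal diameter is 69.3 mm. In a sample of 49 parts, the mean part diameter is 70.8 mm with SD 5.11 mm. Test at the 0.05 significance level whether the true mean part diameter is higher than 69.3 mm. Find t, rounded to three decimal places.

H0: μ = 69.3; H1: μ > 69.3 (one-sample t-test, right-tailed).
t = (x̄ − μ₀)/(s/√n) = (70.8 − 69.3)/(5.11/√49) = 2.055
df = n − 1 = 48
p-value = P(T ≥ 2.055) ≈ 0.023
Since p ≈ 0.023 < α = 0.05, reject H0; the data support H1.

2.055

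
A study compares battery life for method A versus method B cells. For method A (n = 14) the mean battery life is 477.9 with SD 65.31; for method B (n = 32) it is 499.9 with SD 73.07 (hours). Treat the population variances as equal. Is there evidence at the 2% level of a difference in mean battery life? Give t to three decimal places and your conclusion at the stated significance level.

Let group 1 = method A, group 2 = method B. H0: μ_1 = μ_2; H1: μ_1 ≠ μ_2 (two-sample pooled-variance t-test, two-sided).
s_p² = [(14−1)·65.31² + (32−1)·73.07²]/(14+32−2) = 5021.96
t = (477.9 − 499.9)/√[5021.96·(1/14 + 1/32)] = -0.969
df = n₁ + n₂ − 2 = 44
Two-sided p-value ≈ 0.3379
Since p ≈ 0.3379 > α = 0.02, fail to reject H0; the evidence is not statistically significant.

t = -0.969; fail to reject H0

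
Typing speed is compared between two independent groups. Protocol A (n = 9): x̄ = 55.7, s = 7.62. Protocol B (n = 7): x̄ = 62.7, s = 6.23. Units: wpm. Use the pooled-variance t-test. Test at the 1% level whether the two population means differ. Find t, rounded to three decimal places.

Let group 1 = protocol A, group 2 = protocol B. H0: μ_1 = μ_2; H1: μ_1 ≠ μ_2 (two-sample pooled-variance t-test, two-sided).
s_p² = [(9−1)·7.62² + (7−1)·6.23²]/(9+7−2) = 49.8138
t = (55.7 − 62.7)/√[49.8138·(1/9 + 1/7)] = -1.968
df = n₁ + n₂ − 2 = 14
Two-sided p-value ≈ 0.0692
Since p ≈ 0.0692 > α = 0.01, fail to reject H0; the data do not provide sufficient evidence against H0.

-1.968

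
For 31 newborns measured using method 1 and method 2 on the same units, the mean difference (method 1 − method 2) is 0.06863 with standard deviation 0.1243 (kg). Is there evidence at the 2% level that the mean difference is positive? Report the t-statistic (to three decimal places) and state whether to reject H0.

t = 3.074; reject H0

H0: μ_d = 0; H1: μ_d > 0 (paired t-test on the differences, right-tailed).
t = d̄/(s_d/√n) = 0.06863/(0.1243/√31) = 3.074
df = n − 1 = 30
p-value = P(T ≥ 3.074) ≈ 0.002
Since p ≈ 0.002 < α = 0.02, reject H0; the data support H1.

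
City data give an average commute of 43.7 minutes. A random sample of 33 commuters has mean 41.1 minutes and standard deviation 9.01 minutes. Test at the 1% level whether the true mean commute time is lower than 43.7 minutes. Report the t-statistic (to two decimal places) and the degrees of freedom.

t = -1.66, df = 32

H0: μ = 43.7; H1: μ < 43.7 (one-sample t-test, left-tailed).
t = (x̄ − μ₀)/(s/√n) = (41.1 − 43.7)/(9.01/√33) = -1.66
df = n − 1 = 32
p-value = P(T ≤ -1.66) ≈ 0.0536
Since p ≈ 0.0536 > α = 0.01, fail to reject H0; the evidence is not statistically significant.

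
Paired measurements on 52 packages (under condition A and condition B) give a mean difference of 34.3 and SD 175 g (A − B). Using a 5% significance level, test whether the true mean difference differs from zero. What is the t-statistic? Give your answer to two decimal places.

1.41

H0: μ_d = 0; H1: μ_d ≠ 0 (paired t-test on the differences, two-sided).
t = d̄/(s_d/√n) = 34.3/(175/√52) = 1.41
df = n − 1 = 51
Two-sided p-value ≈ 0.164
Since p ≈ 0.164 > α = 0.05, fail to reject H0; the data do not provide sufficient evidence against H0.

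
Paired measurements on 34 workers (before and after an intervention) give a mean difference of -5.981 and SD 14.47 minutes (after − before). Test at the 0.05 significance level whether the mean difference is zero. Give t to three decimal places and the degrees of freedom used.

t = -2.410, df = 33

H0: μ_d = 0; H1: μ_d ≠ 0 (paired t-test on the differences, two-sided).
t = d̄/(s_d/√n) = -5.981/(14.47/√34) = -2.410
df = n − 1 = 33
Two-sided p-value ≈ 0.022
Since p ≈ 0.022 < α = 0.05, reject H0; the evidence is statistically significant.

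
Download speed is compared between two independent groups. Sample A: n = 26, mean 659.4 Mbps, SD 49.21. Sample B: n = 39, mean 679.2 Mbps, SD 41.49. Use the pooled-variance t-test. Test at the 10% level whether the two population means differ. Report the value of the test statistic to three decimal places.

Let group 1 = sample A, group 2 = sample B. H0: μ_1 = μ_2; H1: μ_1 ≠ μ_2 (two-sample pooled-variance t-test, two-sided).
s_p² = [(26−1)·49.21² + (39−1)·41.49²]/(26+39−2) = 1999.28
t = (659.4 − 679.2)/√[1999.28·(1/26 + 1/39)] = -1.749
df = n₁ + n₂ − 2 = 63
Two-sided p-value ≈ 0.0852
Since p ≈ 0.0852 < α = 0.1, reject H0; the data support H1.

-1.749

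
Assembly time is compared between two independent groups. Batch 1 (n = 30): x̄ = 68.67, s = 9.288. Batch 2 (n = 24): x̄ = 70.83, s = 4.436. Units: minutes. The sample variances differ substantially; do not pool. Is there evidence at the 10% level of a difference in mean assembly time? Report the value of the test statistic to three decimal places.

Let group 1 = batch 1, group 2 = batch 2. H0: μ_1 = μ_2; H1: μ_1 ≠ μ_2 (Welch's two-sample t-test, two-sided).
t = (x̄_1 − x̄_2)/√(s_1²/n_1 + s_2²/n_2) = (68.67 − 70.83)/√(9.288²/30 + 4.436²/24) = -1.124
Welch–Satterthwaite df ≈ 43.44
Two-sided p-value ≈ 0.2673
Since p ≈ 0.2673 > α = 0.1, fail to reject H0; the data do not provide sufficient evidence against H0.

-1.124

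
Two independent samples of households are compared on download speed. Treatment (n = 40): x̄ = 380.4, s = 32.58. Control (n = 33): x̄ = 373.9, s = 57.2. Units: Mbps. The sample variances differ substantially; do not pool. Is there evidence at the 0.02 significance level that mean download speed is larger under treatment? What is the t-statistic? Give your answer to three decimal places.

Let group 1 = treatment, group 2 = control. H0: μ_1 = μ_2; H1: μ_1 > μ_2 (Welch's two-sample t-test, right-tailed).
t = (x̄_1 − x̄_2)/√(s_1²/n_1 + s_2²/n_2) = (380.4 − 373.9)/√(32.58²/40 + 57.2²/33) = 0.580
Welch–Satterthwaite df ≈ 48.57
p-value = P(T ≥ 0.580) ≈ 0.2824
Since p ≈ 0.2824 > α = 0.02, fail to reject H0; the data do not provide sufficient evidence against H0.

0.580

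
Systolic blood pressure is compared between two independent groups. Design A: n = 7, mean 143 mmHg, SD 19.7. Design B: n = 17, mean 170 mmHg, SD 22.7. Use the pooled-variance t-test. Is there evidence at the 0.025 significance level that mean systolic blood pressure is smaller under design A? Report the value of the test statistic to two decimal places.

-2.74

Let group 1 = design A, group 2 = design B. H0: μ_1 = μ_2; H1: μ_1 < μ_2 (two-sample pooled-variance t-test, left-tailed).
s_p² = [(7−1)·19.7² + (17−1)·22.7²]/(7+17−2) = 480.599
t = (143 − 170)/√[480.599·(1/7 + 1/17)] = -2.74
df = n₁ + n₂ − 2 = 22
p-value = P(T ≤ -2.74) ≈ 0.0059
Since p ≈ 0.0059 < α = 0.025, reject H0; the data support H1.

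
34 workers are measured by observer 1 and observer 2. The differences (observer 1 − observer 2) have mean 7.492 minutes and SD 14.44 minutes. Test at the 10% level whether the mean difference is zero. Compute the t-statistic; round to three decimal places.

3.025

H0: μ_d = 0; H1: μ_d ≠ 0 (paired t-test on the differences, two-sided).
t = d̄/(s_d/√n) = 7.492/(14.44/√34) = 3.025
df = n − 1 = 33
Two-sided p-value ≈ 0.0048
Since p ≈ 0.0048 < α = 0.1, reject H0; the evidence is statistically significant.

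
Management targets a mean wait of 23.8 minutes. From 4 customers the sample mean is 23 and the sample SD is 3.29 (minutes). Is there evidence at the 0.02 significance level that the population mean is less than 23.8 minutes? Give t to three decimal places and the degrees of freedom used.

t = -0.486, df = 3

H0: μ = 23.8; H1: μ < 23.8 (one-sample t-test, left-tailed).
t = (x̄ − μ₀)/(s/√n) = (23 − 23.8)/(3.29/√4) = -0.486
df = n − 1 = 3
p-value = P(T ≤ -0.486) ≈ 0.3300
Since p ≈ 0.3300 > α = 0.02, fail to reject H0; the evidence is not statistically significant.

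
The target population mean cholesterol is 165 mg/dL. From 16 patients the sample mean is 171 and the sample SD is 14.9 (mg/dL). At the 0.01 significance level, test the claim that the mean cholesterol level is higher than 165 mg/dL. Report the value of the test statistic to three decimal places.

1.611

H0: μ = 165; H1: μ > 165 (one-sample t-test, right-tailed).
t = (x̄ − μ₀)/(s/√n) = (171 − 165)/(14.9/√16) = 1.611
df = n − 1 = 15
p-value = P(T ≥ 1.611) ≈ 0.0640
Since p ≈ 0.0640 > α = 0.01, fail to reject H0; the data do not provide sufficient evidence against H0.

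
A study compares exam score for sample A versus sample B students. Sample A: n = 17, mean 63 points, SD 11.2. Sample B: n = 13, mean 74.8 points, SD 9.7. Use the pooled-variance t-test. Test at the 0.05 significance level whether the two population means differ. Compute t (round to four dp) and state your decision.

Let group 1 = sample A, group 2 = sample B. H0: μ_1 = μ_2; H1: μ_1 ≠ μ_2 (two-sample pooled-variance t-test, two-sided).
s_p² = [(17−1)·11.2² + (13−1)·9.7²]/(17+13−2) = 112.004
t = (63 − 74.8)/√[112.004·(1/17 + 1/13)] = -3.0262
df = n₁ + n₂ − 2 = 28
Two-sided p-value ≈ 0.005
Since p ≈ 0.005 < α = 0.05, reject H0; the data support H1.

t = -3.0262; reject H0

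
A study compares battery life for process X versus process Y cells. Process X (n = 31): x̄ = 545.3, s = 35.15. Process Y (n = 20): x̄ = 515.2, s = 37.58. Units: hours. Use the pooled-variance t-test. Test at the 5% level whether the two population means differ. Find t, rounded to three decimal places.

2.906

Let group 1 = process X, group 2 = process Y. H0: μ_1 = μ_2; H1: μ_1 ≠ μ_2 (two-sample pooled-variance t-test, two-sided).
s_p² = [(31−1)·35.15² + (20−1)·37.58²]/(31+20−2) = 1304.05
t = (545.3 − 515.2)/√[1304.05·(1/31 + 1/20)] = 2.906
df = n₁ + n₂ − 2 = 49
Two-sided p-value ≈ 0.0055
Since p ≈ 0.0055 < α = 0.05, reject H0; the evidence is statistically significant.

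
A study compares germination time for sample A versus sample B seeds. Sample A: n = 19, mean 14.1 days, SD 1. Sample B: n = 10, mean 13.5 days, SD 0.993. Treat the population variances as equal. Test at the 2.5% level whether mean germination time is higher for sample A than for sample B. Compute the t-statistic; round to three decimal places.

1.539

Let group 1 = sample A, group 2 = sample B. H0: μ_1 = μ_2; H1: μ_1 > μ_2 (two-sample pooled-variance t-test, right-tailed).
s_p² = [(19−1)·1² + (10−1)·0.993²]/(19+10−2) = 0.99535
t = (14.1 − 13.5)/√[0.99535·(1/19 + 1/10)] = 1.539
df = n₁ + n₂ − 2 = 27
p-value = P(T ≥ 1.539) ≈ 0.068
Since p ≈ 0.068 > α = 0.025, fail to reject H0; the data do not provide sufficient evidence against H0.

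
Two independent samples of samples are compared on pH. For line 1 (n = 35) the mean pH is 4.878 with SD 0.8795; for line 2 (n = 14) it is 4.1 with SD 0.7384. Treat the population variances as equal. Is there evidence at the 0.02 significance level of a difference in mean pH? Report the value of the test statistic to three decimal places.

Let group 1 = line 1, group 2 = line 2. H0: μ_1 = μ_2; H1: μ_1 ≠ μ_2 (two-sample pooled-variance t-test, two-sided).
s_p² = [(35−1)·0.8795² + (14−1)·0.7384²]/(35+14−2) = 0.710377
t = (4.878 − 4.1)/√[0.710377·(1/35 + 1/14)] = 2.919
df = n₁ + n₂ − 2 = 47
Two-sided p-value ≈ 0.005
Since p ≈ 0.005 < α = 0.02, reject H0; the evidence is statistically significant.

2.919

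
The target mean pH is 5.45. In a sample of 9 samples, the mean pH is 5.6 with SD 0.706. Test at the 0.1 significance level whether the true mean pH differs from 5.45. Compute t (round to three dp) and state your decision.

H0: μ = 5.45; H1: μ ≠ 5.45 (one-sample t-test, two-sided).
t = (x̄ − μ₀)/(s/√n) = (5.6 − 5.45)/(0.706/√9) = 0.637
df = n − 1 = 8
Two-sided p-value ≈ 0.5417
Since p ≈ 0.5417 > α = 0.1, fail to reject H0; the evidence is not statistically significant.

t = 0.637; fail to reject H0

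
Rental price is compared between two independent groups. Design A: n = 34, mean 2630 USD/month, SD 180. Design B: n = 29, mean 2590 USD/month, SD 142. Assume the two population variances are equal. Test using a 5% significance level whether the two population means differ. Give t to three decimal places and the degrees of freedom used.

Let group 1 = design A, group 2 = design B. H0: μ_1 = μ_2; H1: μ_1 ≠ μ_2 (two-sample pooled-variance t-test, two-sided).
s_p² = [(34−1)·180² + (29−1)·142²]/(34+29−2) = 26783.5
t = (2630 − 2590)/√[26783.5·(1/34 + 1/29)] = 0.967
df = n₁ + n₂ − 2 = 61
Two-sided p-value ≈ 0.3374
Since p ≈ 0.3374 > α = 0.05, fail to reject H0; the evidence is not statistically significant.

t = 0.967, df = 61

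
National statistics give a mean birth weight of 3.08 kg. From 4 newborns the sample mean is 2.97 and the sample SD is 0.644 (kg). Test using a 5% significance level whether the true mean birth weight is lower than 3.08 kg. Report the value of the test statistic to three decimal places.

H0: μ = 3.08; H1: μ < 3.08 (one-sample t-test, left-tailed).
t = (x̄ − μ₀)/(s/√n) = (2.97 − 3.08)/(0.644/√4) = -0.342
df = n − 1 = 3
p-value = P(T ≤ -0.342) ≈ 0.3776
Since p ≈ 0.3776 > α = 0.05, fail to reject H0; the data do not provide sufficient evidence against H0.

-0.342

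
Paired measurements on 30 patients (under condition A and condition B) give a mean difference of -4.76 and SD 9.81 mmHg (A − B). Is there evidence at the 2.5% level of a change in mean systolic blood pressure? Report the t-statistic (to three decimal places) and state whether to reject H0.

H0: μ_d = 0; H1: μ_d ≠ 0 (paired t-test on the differences, two-sided).
t = d̄/(s_d/√n) = -4.76/(9.81/√30) = -2.658
df = n − 1 = 29
Two-sided p-value ≈ 0.0127
Since p ≈ 0.0127 < α = 0.025, reject H0; the evidence is statistically significant.

t = -2.658; reject H0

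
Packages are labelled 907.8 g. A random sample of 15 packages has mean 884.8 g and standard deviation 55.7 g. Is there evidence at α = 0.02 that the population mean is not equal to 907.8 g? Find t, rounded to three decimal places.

-1.599

H0: μ = 907.8; H1: μ ≠ 907.8 (one-sample t-test, two-sided).
t = (x̄ − μ₀)/(s/√n) = (884.8 − 907.8)/(55.7/√15) = -1.599
df = n − 1 = 14
Two-sided p-value ≈ 0.132
Since p ≈ 0.132 > α = 0.02, fail to reject H0; the data do not provide sufficient evidence against H0.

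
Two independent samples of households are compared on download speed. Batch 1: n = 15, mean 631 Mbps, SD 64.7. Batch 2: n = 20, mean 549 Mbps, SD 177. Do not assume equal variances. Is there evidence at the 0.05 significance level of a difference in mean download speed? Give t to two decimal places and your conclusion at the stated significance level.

Let group 1 = batch 1, group 2 = batch 2. H0: μ_1 = μ_2; H1: μ_1 ≠ μ_2 (Welch's two-sample t-test, two-sided).
t = (x̄_1 − x̄_2)/√(s_1²/n_1 + s_2²/n_2) = (631 − 549)/√(64.7²/15 + 177²/20) = 1.91
Welch–Satterthwaite df ≈ 25.28
Two-sided p-value ≈ 0.0677
Since p ≈ 0.0677 > α = 0.05, fail to reject H0; the data do not provide sufficient evidence against H0.

t = 1.91; fail to reject H0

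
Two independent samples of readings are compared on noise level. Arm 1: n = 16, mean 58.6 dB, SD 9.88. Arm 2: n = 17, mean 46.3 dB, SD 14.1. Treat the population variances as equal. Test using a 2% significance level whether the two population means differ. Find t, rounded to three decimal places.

Let group 1 = arm 1, group 2 = arm 2. H0: μ_1 = μ_2; H1: μ_1 ≠ μ_2 (two-sample pooled-variance t-test, two-sided).
s_p² = [(16−1)·9.88² + (17−1)·14.1²]/(16+17−2) = 149.844
t = (58.6 − 46.3)/√[149.844·(1/16 + 1/17)] = 2.885
df = n₁ + n₂ − 2 = 31
Two-sided p-value ≈ 0.007
Since p ≈ 0.007 < α = 0.02, reject H0; the evidence is statistically significant.

2.885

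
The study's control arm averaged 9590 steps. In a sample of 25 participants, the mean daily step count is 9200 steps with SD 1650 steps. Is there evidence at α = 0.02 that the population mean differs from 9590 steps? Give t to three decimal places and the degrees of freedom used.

H0: μ = 9590; H1: μ ≠ 9590 (one-sample t-test, two-sided).
t = (x̄ − μ₀)/(s/√n) = (9200 − 9590)/(1650/√25) = -1.182
df = n − 1 = 24
Two-sided p-value ≈ 0.249
Since p ≈ 0.249 > α = 0.02, fail to reject H0; the data do not provide sufficient evidence against H0.

t = -1.182, df = 24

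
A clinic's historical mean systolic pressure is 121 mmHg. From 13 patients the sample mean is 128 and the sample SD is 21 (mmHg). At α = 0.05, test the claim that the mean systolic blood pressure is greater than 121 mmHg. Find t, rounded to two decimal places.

H0: μ = 121; H1: μ > 121 (one-sample t-test, right-tailed).
t = (x̄ − μ₀)/(s/√n) = (128 − 121)/(21/√13) = 1.20
df = n − 1 = 12
p-value = P(T ≥ 1.20) ≈ 0.126
Since p ≈ 0.126 > α = 0.05, fail to reject H0; the data do not provide sufficient evidence against H0.

1.20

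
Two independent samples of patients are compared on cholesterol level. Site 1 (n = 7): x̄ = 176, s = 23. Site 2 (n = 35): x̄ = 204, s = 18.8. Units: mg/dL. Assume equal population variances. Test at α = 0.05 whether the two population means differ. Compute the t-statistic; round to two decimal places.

-3.47

Let group 1 = site 1, group 2 = site 2. H0: μ_1 = μ_2; H1: μ_1 ≠ μ_2 (two-sample pooled-variance t-test, two-sided).
s_p² = [(7−1)·23² + (35−1)·18.8²]/(7+35−2) = 379.774
t = (176 − 204)/√[379.774·(1/7 + 1/35)] = -3.47
df = n₁ + n₂ − 2 = 40
Two-sided p-value ≈ 0.001
Since p ≈ 0.001 < α = 0.05, reject H0; the data support H1.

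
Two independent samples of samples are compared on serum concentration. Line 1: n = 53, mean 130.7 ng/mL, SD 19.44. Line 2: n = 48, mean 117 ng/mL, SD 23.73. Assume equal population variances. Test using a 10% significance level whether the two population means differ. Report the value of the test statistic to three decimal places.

3.186

Let group 1 = line 1, group 2 = line 2. H0: μ_1 = μ_2; H1: μ_1 ≠ μ_2 (two-sample pooled-variance t-test, two-sided).
s_p² = [(53−1)·19.44² + (48−1)·23.73²]/(53+48−2) = 465.837
t = (130.7 − 117)/√[465.837·(1/53 + 1/48)] = 3.186
df = n₁ + n₂ − 2 = 99
Two-sided p-value ≈ 0.0019
Since p ≈ 0.0019 < α = 0.1, reject H0; the data support H1.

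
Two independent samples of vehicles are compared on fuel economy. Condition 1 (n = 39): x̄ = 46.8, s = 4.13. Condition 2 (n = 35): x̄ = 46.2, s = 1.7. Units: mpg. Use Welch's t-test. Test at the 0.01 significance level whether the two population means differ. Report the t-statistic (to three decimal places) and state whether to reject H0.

t = 0.832; fail to reject H0

Let group 1 = condition 1, group 2 = condition 2. H0: μ_1 = μ_2; H1: μ_1 ≠ μ_2 (Welch's two-sample t-test, two-sided).
t = (x̄_1 − x̄_2)/√(s_1²/n_1 + s_2²/n_2) = (46.8 − 46.2)/√(4.13²/39 + 1.7²/35) = 0.832
Welch–Satterthwaite df ≈ 51.65
Two-sided p-value ≈ 0.409
Since p ≈ 0.409 > α = 0.01, fail to reject H0; the evidence is not statistically significant.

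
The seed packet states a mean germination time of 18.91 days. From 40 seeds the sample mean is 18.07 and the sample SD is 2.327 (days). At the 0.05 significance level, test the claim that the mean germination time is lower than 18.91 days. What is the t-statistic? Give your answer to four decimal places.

-2.2830

H0: μ = 18.91; H1: μ < 18.91 (one-sample t-test, left-tailed).
t = (x̄ − μ₀)/(s/√n) = (18.07 − 18.91)/(2.327/√40) = -2.2830
df = n − 1 = 39
p-value = P(T ≤ -2.2830) ≈ 0.014
Since p ≈ 0.014 < α = 0.05, reject H0; the evidence is statistically significant.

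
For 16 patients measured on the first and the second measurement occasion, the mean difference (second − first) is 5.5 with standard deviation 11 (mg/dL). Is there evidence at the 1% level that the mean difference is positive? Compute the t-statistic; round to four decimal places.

H0: μ_d = 0; H1: μ_d > 0 (paired t-test on the differences, right-tailed).
t = d̄/(s_d/√n) = 5.5/(11/√16) = 2.0000
df = n − 1 = 15
p-value = P(T ≥ 2.0000) ≈ 0.0320
Since p ≈ 0.0320 > α = 0.01, fail to reject H0; the data do not provide sufficient evidence against H0.

2.0000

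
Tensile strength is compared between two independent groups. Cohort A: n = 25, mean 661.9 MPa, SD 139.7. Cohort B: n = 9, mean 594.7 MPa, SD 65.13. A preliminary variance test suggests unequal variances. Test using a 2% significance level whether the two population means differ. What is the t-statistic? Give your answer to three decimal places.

1.899

Let group 1 = cohort A, group 2 = cohort B. H0: μ_1 = μ_2; H1: μ_1 ≠ μ_2 (Welch's two-sample t-test, two-sided).
t = (x̄_1 − x̄_2)/√(s_1²/n_1 + s_2²/n_2) = (661.9 − 594.7)/√(139.7²/25 + 65.13²/9) = 1.899
Welch–Satterthwaite df ≈ 29.48
Two-sided p-value ≈ 0.067
Since p ≈ 0.067 > α = 0.02, fail to reject H0; the evidence is not statistically significant.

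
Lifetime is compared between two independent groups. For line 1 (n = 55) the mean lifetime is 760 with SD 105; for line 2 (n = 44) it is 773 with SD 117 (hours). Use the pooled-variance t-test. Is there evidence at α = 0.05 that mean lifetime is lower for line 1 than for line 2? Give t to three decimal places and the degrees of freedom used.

Let group 1 = line 1, group 2 = line 2. H0: μ_1 = μ_2; H1: μ_1 < μ_2 (two-sample pooled-variance t-test, left-tailed).
s_p² = [(55−1)·105² + (44−1)·117²]/(55+44−2) = 12205.9
t = (760 − 773)/√[12205.9·(1/55 + 1/44)] = -0.582
df = n₁ + n₂ − 2 = 97
p-value = P(T ≤ -0.582) ≈ 0.2810
Since p ≈ 0.2810 > α = 0.05, fail to reject H0; the data do not provide sufficient evidence against H0.

t = -0.582, df = 97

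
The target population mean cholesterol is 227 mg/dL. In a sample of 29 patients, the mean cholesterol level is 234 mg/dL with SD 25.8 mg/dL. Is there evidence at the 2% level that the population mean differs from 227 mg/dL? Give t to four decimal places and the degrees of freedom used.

H0: μ = 227; H1: μ ≠ 227 (one-sample t-test, two-sided).
t = (x̄ − μ₀)/(s/√n) = (234 − 227)/(25.8/√29) = 1.4611
df = n − 1 = 28
Two-sided p-value ≈ 0.1551
Since p ≈ 0.1551 > α = 0.02, fail to reject H0; the data do not provide sufficient evidence against H0.

t = 1.4611, df = 28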